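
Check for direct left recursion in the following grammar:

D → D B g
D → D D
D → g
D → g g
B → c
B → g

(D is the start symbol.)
Yes, D is left-recursive

D → D B g: LEFT RECURSIVE (starts with D)
D → D D: LEFT RECURSIVE (starts with D)
D → g: starts with g
D → g g: starts with g
B → c: starts with c
B → g: starts with g

The grammar has direct left recursion on: D.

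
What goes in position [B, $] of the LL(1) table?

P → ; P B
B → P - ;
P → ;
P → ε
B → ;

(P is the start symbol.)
To find M[B, $], we find productions for B where $ is in the predict set (PREDICT(N → α) = (FIRST(α) \ {ε}) ∪ (FOLLOW(N) if α ⇒* ε)).

Relevant sets:
  FIRST(P) = { ';', ε }

B → P - ;: PREDICT = { '-', ';' }
B → ;: PREDICT = { ';' }

M[B, $] is empty (no production applies)

Answer: Empty (error entry)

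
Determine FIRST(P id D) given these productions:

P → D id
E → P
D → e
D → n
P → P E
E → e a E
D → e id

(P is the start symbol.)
FIRST sets of the non-terminals involved (from the grammar, by fixed-point iteration):
  FIRST(P) = { 'e', 'n' }

To compute FIRST(P id D), process the symbols left to right:
Symbol P is a non-terminal. Add FIRST(P) \ {ε} = { 'e', 'n' }
P is not nullable (ε ∉ FIRST(P)), so stop here.
FIRST(P id D) = { 'e', 'n' }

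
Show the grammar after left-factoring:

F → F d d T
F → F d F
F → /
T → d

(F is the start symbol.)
Left-factoring transforms A → αβ₁ | αβ₂ into A → αA' and A' → β₁ | β₂
(α is the longest common prefix among the alternatives). Repeat until
no nonterminal has two alternatives with a common prefix.

Round 1: F has alternatives sharing prefix 'F d'. Introduce F': F → F d F'
  Add: F' → d T
  Add: F' → F

No remaining common prefixes — done.

Resulting grammar:
F → F d F'
F' → d T
F' → F
F → /
T → d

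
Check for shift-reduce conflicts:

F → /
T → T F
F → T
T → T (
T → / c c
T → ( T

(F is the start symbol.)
Yes — I2: [F → / .] vs [T → / . c c]; I4: [F → T .] vs [F → . /]; I5: [T → T ( .] vs [T → . ( T]; I8: [T → ( T .] vs [F → . /]

A shift-reduce conflict occurs when an LR(0) state has both:
  - a complete (reduce) item [A → α .] (dot at the end), and
  - a shift item [B → β . c γ] (dot before a terminal).

Augment with F' → F and build the canonical LR(0) collection (I0 = CLOSURE({[F' → . F]}), then GOTO on every symbol after a dot until no new states appear). It has 11 states:
  I0: { [F → . /], [F → . T], [F' → . F], [T → . ( T], [T → . / c c], [T → . T (], [T → . T F] }  — shift
  I1: { [T → ( . T], [T → . ( T], [T → . / c c], [T → . T (], [T → . T F] }  — shift
  I2: { [F → / .], [T → / . c c] }  — shift, reduce
  I3: { [F' → F .] }  — accept
  I4: { [F → . /], [F → . T], [F → T .], [T → . ( T], [T → . / c c], [T → . T (], [T → . T F], [T → T . (], [T → T . F] }  — shift, reduce
  I5: { [T → ( . T], [T → . ( T], [T → . / c c], [T → . T (], [T → . T F], [T → T ( .] }  — shift, reduce
  I6: { [T → T F .] }  — reduce
  I7: { [T → / . c c] }  — shift
  I8: { [F → . /], [F → . T], [T → ( T .], [T → . ( T], [T → . / c c], [T → . T (], [T → . T F], [T → T . (], [T → T . F] }  — shift, reduce
  I9: { [T → / c . c] }  — shift
  I10: { [T → / c c .] }  — reduce

I2 contains reduce item [F → / .] and shift item [T → / . c c] — shift-reduce conflict.
I4 contains reduce item [F → T .] and shift items [F → . /], [T → . ( T], [T → . / c c], [T → T . (] — shift-reduce conflict.
I5 contains reduce item [T → T ( .] and shift items [T → . ( T], [T → . / c c] — shift-reduce conflict.
I8 contains reduce item [T → ( T .] and shift items [F → . /], [T → . ( T], [T → . / c c], [T → T . (] — shift-reduce conflict.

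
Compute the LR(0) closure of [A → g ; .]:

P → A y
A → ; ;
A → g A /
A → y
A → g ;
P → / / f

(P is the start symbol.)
{ [A → g ; .] }

Start with: [A → g ; .]
The dot is at the end, so nothing is added.

CLOSURE = { [A → g ; .] }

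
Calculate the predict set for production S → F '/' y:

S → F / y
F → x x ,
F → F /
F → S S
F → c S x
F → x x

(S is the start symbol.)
PREDICT(S → F '/' y) = (FIRST(RHS) \ {ε}) ∪ (FOLLOW(S) if ε ∈ FIRST(RHS), i.e. RHS ⇒* ε)
FIRST(F) = { 'c', 'x' }
FIRST(F '/' y) = { 'c', 'x' }
ε ∉ FIRST(F '/' y), so FOLLOW(S) is not added.
PREDICT(S → F '/' y) = { 'c', 'x' }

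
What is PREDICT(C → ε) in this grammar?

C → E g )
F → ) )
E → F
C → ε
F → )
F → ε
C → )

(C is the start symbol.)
PREDICT(C → ε) = (FIRST(RHS) \ {ε}) ∪ (FOLLOW(C) if ε ∈ FIRST(RHS), i.e. RHS ⇒* ε)
The right-hand side is ε (FIRST(ε) = { ε }), so the predict set is FOLLOW(C) = { $ }
PREDICT(C → ε) = { $ }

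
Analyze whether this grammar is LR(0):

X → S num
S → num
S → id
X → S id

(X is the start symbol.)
A grammar is LR(0) if no state in the canonical LR(0) collection has:
  - both a shift item (dot before a terminal) and a complete item (shift-reduce conflict), or
  - two or more complete items (reduce-reduce conflict; the accept item [X' → X .] counts as a complete item here).

Augment with X' → X and build the canonical LR(0) collection (I0 = CLOSURE({[X' → . X]}), then GOTO on every symbol after a dot until no new states appear). It has 7 states:
  I0: { [S → . id], [S → . num], [X → . S id], [X → . S num], [X' → . X] }  — shift
  I1: { [X → S . id], [X → S . num] }  — shift
  I2: { [X' → X .] }  — accept
  I3: { [S → id .] }  — reduce
  I4: { [S → num .] }  — reduce
  I5: { [X → S id .] }  — reduce
  I6: { [X → S num .] }  — reduce

Every state is either a pure shift/goto state or contains exactly one complete item and nothing to shift — no conflicts. The grammar is LR(0).

Answer: Yes, the grammar is LR(0)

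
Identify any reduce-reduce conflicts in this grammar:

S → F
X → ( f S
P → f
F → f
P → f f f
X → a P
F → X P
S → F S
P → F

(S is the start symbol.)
Yes — I9: [F → f .] vs [P → f .]

Augment with S' → S and build the canonical LR(0) collection (I0 = CLOSURE({[S' → . S]}), then GOTO on every symbol after a dot until no new states appear). It has 16 states:
  I0: { [F → . X P], [F → . f], [S → . F S], [S → . F], [S' → . S], [X → . ( f S], [X → . a P] }  — shift
  I1: { [X → ( . f S] }  — shift
  I2: { [F → . X P], [F → . f], [S → . F S], [S → . F], [S → F . S], [S → F .], [X → . ( f S], [X → . a P] }  — shift, reduce
  I3: { [S' → S .] }  — accept
  I4: { [F → . X P], [F → . f], [F → X . P], [P → . F], [P → . f f f], [P → . f], [X → . ( f S], [X → . a P] }  — shift
  I5: { [F → . X P], [F → . f], [P → . F], [P → . f f f], [P → . f], [X → . ( f S], [X → . a P], [X → a . P] }  — shift
  I6: { [F → f .] }  — reduce
  I7: { [P → F .] }  — reduce
  I8: { [X → a P .] }  — reduce
  I9: { [F → f .], [P → f . f f], [P → f .] }  — shift, 2 reduces
  I10: { [P → f f . f] }  — shift
  I11: { [P → f f f .] }  — reduce
  I12: { [F → X P .] }  — reduce
  I13: { [S → F S .] }  — reduce
  I14: { [F → . X P], [F → . f], [S → . F S], [S → . F], [X → ( f . S], [X → . ( f S], [X → . a P] }  — shift
  I15: { [X → ( f S .] }  — reduce

I9 contains complete items [F → f .], [P → f .] — reduce-reduce conflict.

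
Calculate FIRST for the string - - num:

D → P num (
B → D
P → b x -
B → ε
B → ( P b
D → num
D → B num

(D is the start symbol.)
To compute FIRST(- - num), process the symbols left to right:
Symbol - is a terminal. Add '-' and stop.
FIRST(- - num) = { '-' }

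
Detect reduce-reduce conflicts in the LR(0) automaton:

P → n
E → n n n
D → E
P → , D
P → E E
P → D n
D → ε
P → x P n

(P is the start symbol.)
Augment with P' → P and build the canonical LR(0) collection (I0 = CLOSURE({[P' → . P]}), then GOTO on every symbol after a dot until no new states appear). It has 16 states:
  I0: { [D → . E], [D → .], [E → . n n n], [P → . , D], [P → . D n], [P → . E E], [P → . n], [P → . x P n], [P' → . P] }  — shift, reduce
  I1: { [D → . E], [D → .], [E → . n n n], [P → , . D] }  — shift, reduce
  I2: { [P → D . n] }  — shift
  I3: { [D → E .], [E → . n n n], [P → E . E] }  — shift, reduce
  I4: { [P' → P .] }  — accept
  I5: { [E → n . n n], [P → n .] }  — shift, reduce
  I6: { [D → . E], [D → .], [E → . n n n], [P → . , D], [P → . D n], [P → . E E], [P → . n], [P → . x P n], [P → x . P n] }  — shift, reduce
  I7: { [P → x P . n] }  — shift
  I8: { [P → x P n .] }  — reduce
  I9: { [E → n n . n] }  — shift
  I10: { [E → n n n .] }  — reduce
  I11: { [P → E E .] }  — reduce
  I12: { [E → n . n n] }  — shift
  I13: { [P → D n .] }  — reduce
  I14: { [P → , D .] }  — reduce
  I15: { [D → E .] }  — reduce

No state contains more than one complete item.

Answer: No reduce-reduce conflicts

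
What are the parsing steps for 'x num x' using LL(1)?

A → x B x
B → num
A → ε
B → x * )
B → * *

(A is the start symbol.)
LL(1) parsing maintains a stack (initially the start symbol over $) and the input. At each step: if the stack top is a terminal, match it against the current input token; if it is a non-terminal N, replace it with the RHS of M[N, lookahead] (the unique production whose predict set contains the lookahead).

Stack is shown with the top on the left.

Stack    Input      Action
--------------------------
A $      x num x $  output A → x B x
x B x $  x num x $  match 'x'
B x $    num x $    output B → num
num x $  num x $    match 'num'
x $      x $        match 'x'
$        $          accept

The string is accepted.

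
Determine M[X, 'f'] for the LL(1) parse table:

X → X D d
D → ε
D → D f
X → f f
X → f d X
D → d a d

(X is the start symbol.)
To find M[X, 'f'], we find productions for X where 'f' is in the predict set (PREDICT(N → α) = (FIRST(α) \ {ε}) ∪ (FOLLOW(N) if α ⇒* ε)).

Relevant sets:
  FIRST(X) = { 'f' }

X → X D d: PREDICT = { 'f' }
  'f' is in predict set, so this production goes in M[X, 'f']
X → f f: PREDICT = { 'f' }
  'f' is in predict set, so this production goes in M[X, 'f']
X → f d X: PREDICT = { 'f' }
  'f' is in predict set, so this production goes in M[X, 'f']

M[X, 'f'] = X → X D d, X → f f, X → f d X  (a multiply-defined cell — the grammar is not LL(1))

Answer: X → X D d, X → f f, X → f d X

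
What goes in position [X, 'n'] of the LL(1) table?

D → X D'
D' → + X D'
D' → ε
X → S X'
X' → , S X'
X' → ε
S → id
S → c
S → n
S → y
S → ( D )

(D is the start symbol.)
To find M[X, 'n'], we find productions for X where 'n' is in the predict set (PREDICT(N → α) = (FIRST(α) \ {ε}) ∪ (FOLLOW(N) if α ⇒* ε)).

Relevant sets:
  FIRST(S) = { '(', 'c', 'id', 'n', 'y' }

X → S X': PREDICT = { '(', 'c', 'id', 'n', 'y' }
  'n' is in predict set, so this production goes in M[X, 'n']

M[X, 'n'] = X → S X'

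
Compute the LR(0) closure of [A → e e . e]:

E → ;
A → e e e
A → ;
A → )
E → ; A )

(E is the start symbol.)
To compute CLOSURE, for each item [A → α.Bβ] where B is a non-terminal, add [B → .γ] for all productions B → γ; repeat for the newly added items until nothing changes.

Start with: [A → e e . e]
The dot precedes the terminal e, so nothing is added.

CLOSURE = { [A → e e . e] }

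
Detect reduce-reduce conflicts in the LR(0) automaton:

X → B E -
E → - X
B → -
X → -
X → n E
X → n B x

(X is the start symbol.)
A reduce-reduce conflict occurs when an LR(0) state has two complete items [A → α .] and [B → β .] — both call for a reduction, and with no lookahead the parser cannot choose between them.

Augment with X' → X and build the canonical LR(0) collection (I0 = CLOSURE({[X' → . X]}), then GOTO on every symbol after a dot until no new states appear). It has 13 states:
  I0: { [B → . -], [X → . -], [X → . B E -], [X → . n B x], [X → . n E], [X' → . X] }  — shift
  I1: { [B → - .], [X → - .] }  — 2 reduces
  I2: { [E → . - X], [X → B . E -] }  — shift
  I3: { [X' → X .] }  — accept
  I4: { [B → . -], [E → . - X], [X → n . B x], [X → n . E] }  — shift
  I5: { [B → - .], [B → . -], [E → - . X], [X → . -], [X → . B E -], [X → . n B x], [X → . n E] }  — shift, reduce
  I6: { [X → n B . x] }  — shift
  I7: { [X → n E .] }  — reduce
  I8: { [X → n B x .] }  — reduce
  I9: { [E → - X .] }  — reduce
  I10: { [B → . -], [E → - . X], [X → . -], [X → . B E -], [X → . n B x], [X → . n E] }  — shift
  I11: { [X → B E . -] }  — shift
  I12: { [X → B E - .] }  — reduce

I1 contains complete items [B → - .], [X → - .] — reduce-reduce conflict.

Answer: Yes — I1: [B → - .] vs [X → - .]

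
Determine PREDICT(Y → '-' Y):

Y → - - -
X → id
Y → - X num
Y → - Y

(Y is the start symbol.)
{ '-' }

PREDICT(Y → '-' Y) = (FIRST(RHS) \ {ε}) ∪ (FOLLOW(Y) if ε ∈ FIRST(RHS), i.e. RHS ⇒* ε)
FIRST('-' Y) = { '-' }
ε ∉ FIRST('-' Y), so FOLLOW(Y) is not added.
PREDICT(Y → '-' Y) = { '-' }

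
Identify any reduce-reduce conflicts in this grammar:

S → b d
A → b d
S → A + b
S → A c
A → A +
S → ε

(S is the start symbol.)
Yes — I4: [A → b d .] vs [S → b d .]

Augment with S' → S and build the canonical LR(0) collection (I0 = CLOSURE({[S' → . S]}), then GOTO on every symbol after a dot until no new states appear). It has 8 states:
  I0: { [A → . A +], [A → . b d], [S → . A + b], [S → . A c], [S → . b d], [S → .], [S' → . S] }  — shift, reduce
  I1: { [A → A . +], [S → A . + b], [S → A . c] }  — shift
  I2: { [S' → S .] }  — accept
  I3: { [A → b . d], [S → b . d] }  — shift
  I4: { [A → b d .], [S → b d .] }  — 2 reduces
  I5: { [A → A + .], [S → A + . b] }  — shift, reduce
  I6: { [S → A c .] }  — reduce
  I7: { [S → A + b .] }  — reduce

I4 contains complete items [A → b d .], [S → b d .] — reduce-reduce conflict.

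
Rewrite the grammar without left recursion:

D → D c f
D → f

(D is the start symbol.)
D is directly left-recursive. The standard transformation for
  A → A α₁ | ... | A α_m | β₁ | ... | β_n
is
  A  → β₁ A' | ... | β_n A'
  A' → α₁ A' | ... | α_m A' | ε

D → f becomes D → f D'
D → D c f becomes D' → c f D'
Add D' → ε

Resulting grammar:
D → f D'
D' → c f D'
D' → ε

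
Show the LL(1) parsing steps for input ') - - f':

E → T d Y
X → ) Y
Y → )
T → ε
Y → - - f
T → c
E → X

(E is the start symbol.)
Stack is shown with the top on the left.

Stack    Input      Action
--------------------------
E $      ) - - f $  output E → X
X $      ) - - f $  output X → ) Y
) Y $    ) - - f $  match ')'
Y $      - - f $    output Y → - - f
- - f $  - - f $    match '-'
- f $    - f $      match '-'
f $      f $        match 'f'
$        $          accept

The string is accepted.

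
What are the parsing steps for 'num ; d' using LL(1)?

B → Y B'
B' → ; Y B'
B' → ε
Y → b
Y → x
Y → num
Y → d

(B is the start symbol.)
LL(1) parsing maintains a stack (initially the start symbol over $) and the input. At each step: if the stack top is a terminal, match it against the current input token; if it is a non-terminal N, replace it with the RHS of M[N, lookahead] (the unique production whose predict set contains the lookahead).

Stack is shown with the top on the left.

Stack     Input      Action
---------------------------
B $       num ; d $  output B → Y B'
Y B' $    num ; d $  output Y → num
num B' $  num ; d $  match 'num'
B' $      ; d $      output B' → ; Y B'
; Y B' $  ; d $      match ';'
Y B' $    d $        output Y → d
d B' $    d $        match 'd'
B' $      $          output B' → ε
$         $          accept

The string is accepted.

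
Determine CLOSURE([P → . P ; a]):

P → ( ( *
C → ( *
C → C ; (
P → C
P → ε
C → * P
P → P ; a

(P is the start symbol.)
To compute CLOSURE, for each item [A → α.Bβ] where B is a non-terminal, add [B → .γ] for all productions B → γ; repeat for the newly added items until nothing changes.

Start with: [P → . P ; a]
  [P → . P ; a] has the dot before P: add [P → . ( ( *], [P → . C], [P → .]
  [P → . C] has the dot before C: add [C → . ( *], [C → . C ; (], [C → . * P]
No further items can be added.

CLOSURE = { [C → . ( *], [C → . * P], [C → . C ; (], [P → . ( ( *], [P → . C], [P → . P ; a], [P → .] }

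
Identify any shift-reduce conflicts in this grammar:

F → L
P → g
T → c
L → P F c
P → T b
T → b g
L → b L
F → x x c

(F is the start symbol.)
Augment with F' → F and build the canonical LR(0) collection (I0 = CLOSURE({[F' → . F]}), then GOTO on every symbol after a dot until no new states appear). It has 16 states:
  I0: { [F → . L], [F → . x x c], [F' → . F], [L → . P F c], [L → . b L], [P → . T b], [P → . g], [T → . b g], [T → . c] }  — shift
  I1: { [F' → F .] }  — accept
  I2: { [F → L .] }  — reduce
  I3: { [F → . L], [F → . x x c], [L → . P F c], [L → . b L], [L → P . F c], [P → . T b], [P → . g], [T → . b g], [T → . c] }  — shift
  I4: { [P → T . b] }  — shift
  I5: { [L → . P F c], [L → . b L], [L → b . L], [P → . T b], [P → . g], [T → . b g], [T → . c], [T → b . g] }  — shift
  I6: { [T → c .] }  — reduce
  I7: { [P → g .] }  — reduce
  I8: { [F → x . x c] }  — shift
  I9: { [F → x x . c] }  — shift
  I10: { [F → x x c .] }  — reduce
  I11: { [L → b L .] }  — reduce
  I12: { [P → g .], [T → b g .] }  — 2 reduces
  I13: { [P → T b .] }  — reduce
  I14: { [L → P F . c] }  — shift
  I15: { [L → P F c .] }  — reduce

No state contains both a complete item and a shift item.

Answer: No shift-reduce conflicts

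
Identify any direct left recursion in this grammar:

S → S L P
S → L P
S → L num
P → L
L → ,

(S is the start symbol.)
Direct left recursion occurs when N → N α for some non-terminal N (the right-hand side begins with the left-hand side itself).

S → S L P: LEFT RECURSIVE (starts with S)
S → L P: starts with L
S → L num: starts with L
P → L: starts with L
L → ,: starts with ','

The grammar has direct left recursion on: S.

Answer: Yes, S is left-recursive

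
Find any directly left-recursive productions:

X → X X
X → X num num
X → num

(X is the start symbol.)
X → X X: LEFT RECURSIVE (starts with X)
X → X num num: LEFT RECURSIVE (starts with X)
X → num: starts with num

The grammar has direct left recursion on: X.

Answer: Yes, X is left-recursive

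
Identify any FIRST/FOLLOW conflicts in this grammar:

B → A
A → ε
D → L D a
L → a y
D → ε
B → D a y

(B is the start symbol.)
A FIRST/FOLLOW conflict occurs when a non-terminal N has a nullable alternative N → β (β ⇒* ε) and another alternative N → α with FIRST(α) ∩ FOLLOW(N) ≠ ∅: on such a lookahead the parser cannot decide between expanding α and letting N vanish via β.

Nullable non-terminals: A, B, D.
FIRST sets used below: FIRST(A) = { ε }, FIRST(D) = { 'a', ε }, FIRST(L) = { 'a' }
A has a nullable alternative but only one production, so nothing to check.

B: nullable alternative(s) B → A; FOLLOW(B) = { $ }
  B → A: FIRST \ {ε} = { } — this is the only nullable alternative, skip
  B → D a y: FIRST \ {ε} = { 'a' } — disjoint from FOLLOW(B)

D: nullable alternative(s) D → ε; FOLLOW(D) = { 'a' }
  D → L D a: FIRST \ {ε} = { 'a' } — overlaps FOLLOW(D) on { 'a' }: CONFLICT
  D → ε: FIRST \ {ε} = { } — this is the only nullable alternative, skip

L has no nullable alternative, so no FIRST/FOLLOW check is needed there.

So the grammar has 1 FIRST/FOLLOW conflict (marked CONFLICT above).

Answer: Yes. D → L D a with FOLLOW(D) on { 'a' }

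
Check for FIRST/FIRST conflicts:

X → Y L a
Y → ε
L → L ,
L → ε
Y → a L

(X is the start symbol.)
No FIRST/FIRST conflicts.

FIRST sets of the non-terminals at (or reachable through a nullable prefix from) the front of some alternative:
  FIRST(L) = { ',', ε }

Productions for Y:
  Y → ε: FIRST = { ε }
  Y → a L: FIRST = { 'a' }
Productions for L:
  L → L ,: FIRST = { ',' }
  L → ε: FIRST = { ε }
X has only one production, so no FIRST/FIRST conflict is possible there.

All alternatives of each non-terminal have pairwise disjoint FIRST sets.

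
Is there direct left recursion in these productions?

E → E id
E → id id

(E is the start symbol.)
Yes, E is left-recursive

E → E id: LEFT RECURSIVE (starts with E)
E → id id: starts with id

The grammar has direct left recursion on: E.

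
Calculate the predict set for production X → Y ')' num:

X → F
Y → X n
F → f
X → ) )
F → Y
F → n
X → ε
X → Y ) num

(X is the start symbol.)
{ ')', 'f', 'n' }

PREDICT(X → Y ')' num) = (FIRST(RHS) \ {ε}) ∪ (FOLLOW(X) if ε ∈ FIRST(RHS), i.e. RHS ⇒* ε)
FIRST(Y) = { ')', 'f', 'n' }
FIRST(Y ')' num) = { ')', 'f', 'n' }
ε ∉ FIRST(Y ')' num), so FOLLOW(X) is not added.
PREDICT(X → Y ')' num) = { ')', 'f', 'n' }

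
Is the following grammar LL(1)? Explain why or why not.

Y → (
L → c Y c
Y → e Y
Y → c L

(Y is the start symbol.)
For Y:
  PREDICT(Y → '(') = { '(' }
  PREDICT(Y → e Y) = { 'e' }
  PREDICT(Y → c L) = { 'c' }
L has a single production, so nothing to check there.

All predict sets are disjoint. The grammar IS LL(1).

Answer: Yes, the grammar is LL(1).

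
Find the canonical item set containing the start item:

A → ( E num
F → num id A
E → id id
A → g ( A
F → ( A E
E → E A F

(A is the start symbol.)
{ [A → . ( E num], [A → . g ( A], [A' → . A] }

First, augment the grammar with A' → A
I₀ = CLOSURE({ [A' → . A] }):
  [A' → . A] has the dot before A: add [A → . ( E num], [A → . g ( A]
No further items can be added.

I₀ = { [A → . ( E num], [A → . g ( A], [A' → . A] }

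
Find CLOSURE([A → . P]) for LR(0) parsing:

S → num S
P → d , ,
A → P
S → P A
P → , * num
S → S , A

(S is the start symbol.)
To compute CLOSURE, for each item [A → α.Bβ] where B is a non-terminal, add [B → .γ] for all productions B → γ; repeat for the newly added items until nothing changes.

Start with: [A → . P]
  [A → . P] has the dot before P: add [P → . d , ,], [P → . , * num]
No further items can be added.

CLOSURE = { [A → . P], [P → . , * num], [P → . d , ,] }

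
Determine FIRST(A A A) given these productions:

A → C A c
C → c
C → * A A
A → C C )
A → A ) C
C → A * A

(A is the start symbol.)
{ '*', 'c' }

FIRST sets of the non-terminals involved (from the grammar, by fixed-point iteration):
  FIRST(A) = { '*', 'c' }

To compute FIRST(A A A), process the symbols left to right:
Symbol A is a non-terminal. Add FIRST(A) \ {ε} = { '*', 'c' }
A is not nullable (ε ∉ FIRST(A)), so stop here.
FIRST(A A A) = { '*', 'c' }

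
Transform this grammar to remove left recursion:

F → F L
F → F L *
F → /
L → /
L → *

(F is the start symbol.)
F → / F'
F' → L F'
F' → L * F'
F' → ε
L → /
L → *

F is directly left-recursive. The standard transformation for
  A → A α₁ | ... | A α_m | β₁ | ... | β_n
is
  A  → β₁ A' | ... | β_n A'
  A' → α₁ A' | ... | α_m A' | ε

F → / becomes F → / F'
F → F L becomes F' → L F'
F → F L * becomes F' → L * F'
Add F' → ε

Productions for other non-terminals are unchanged:
  L → /
  L → *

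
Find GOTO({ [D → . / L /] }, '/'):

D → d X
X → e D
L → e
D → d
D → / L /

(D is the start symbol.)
GOTO(I, '/') = CLOSURE({ [A → αX.β] : [A → α.Xβ] ∈ I, X = '/' })

Items with dot before '/', with the dot advanced:
  [D → . / L /] → [D → / . L /]
Closure of the advanced items:
  [D → / . L /] has the dot before L: add [L → . e]

GOTO = { [D → / . L /], [L → . e] }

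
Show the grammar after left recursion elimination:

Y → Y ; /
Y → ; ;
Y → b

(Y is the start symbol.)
Y is directly left-recursive. The standard transformation for
  A → A α₁ | ... | A α_m | β₁ | ... | β_n
is
  A  → β₁ A' | ... | β_n A'
  A' → α₁ A' | ... | α_m A' | ε

Y → ; ; becomes Y → ; ; Y'
Y → b becomes Y → b Y'
Y → Y ; / becomes Y' → ; / Y'
Add Y' → ε

Resulting grammar:
Y → ; ; Y'
Y → b Y'
Y' → ; / Y'
Y' → ε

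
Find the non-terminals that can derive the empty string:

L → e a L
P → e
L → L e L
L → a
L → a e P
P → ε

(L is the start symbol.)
ε-productions: P → ε
So P is immediately nullable.
No further non-terminal can be added: every production for the remaining non-terminals contains a terminal or a non-nullable non-terminal.
Nullable = { 'P' }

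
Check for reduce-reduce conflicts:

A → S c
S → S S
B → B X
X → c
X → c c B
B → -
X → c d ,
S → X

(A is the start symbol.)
A reduce-reduce conflict occurs when an LR(0) state has two complete items [A → α .] and [B → β .] — both call for a reduction, and with no lookahead the parser cannot choose between them.

Augment with A' → A and build the canonical LR(0) collection (I0 = CLOSURE({[A' → . A]}), then GOTO on every symbol after a dot until no new states appear). It has 13 states:
  I0: { [A → . S c], [A' → . A], [S → . S S], [S → . X], [X → . c c B], [X → . c d ,], [X → . c] }  — shift
  I1: { [A' → A .] }  — accept
  I2: { [A → S . c], [S → . S S], [S → . X], [S → S . S], [X → . c c B], [X → . c d ,], [X → . c] }  — shift
  I3: { [S → X .] }  — reduce
  I4: { [X → c . c B], [X → c . d ,], [X → c .] }  — shift, reduce
  I5: { [B → . -], [B → . B X], [X → c c . B] }  — shift
  I6: { [X → c d . ,] }  — shift
  I7: { [X → c d , .] }  — reduce
  I8: { [B → - .] }  — reduce
  I9: { [B → B . X], [X → . c c B], [X → . c d ,], [X → . c], [X → c c B .] }  — shift, reduce
  I10: { [B → B X .] }  — reduce
  I11: { [S → . S S], [S → . X], [S → S . S], [S → S S .], [X → . c c B], [X → . c d ,], [X → . c] }  — shift, reduce
  I12: { [A → S c .], [X → c . c B], [X → c . d ,], [X → c .] }  — shift, 2 reduces

I12 contains complete items [A → S c .], [X → c .] — reduce-reduce conflict.

Answer: Yes — I12: [A → S c .] vs [X → c .]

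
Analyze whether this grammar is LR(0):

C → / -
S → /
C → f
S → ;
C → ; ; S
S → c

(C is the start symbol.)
Augment with C' → C and build the canonical LR(0) collection (I0 = CLOSURE({[C' → . C]}), then GOTO on every symbol after a dot until no new states appear). It has 11 states:
  I0: { [C → . / -], [C → . ; ; S], [C → . f], [C' → . C] }  — shift
  I1: { [C → / . -] }  — shift
  I2: { [C → ; . ; S] }  — shift
  I3: { [C' → C .] }  — accept
  I4: { [C → f .] }  — reduce
  I5: { [C → ; ; . S], [S → . /], [S → . ;], [S → . c] }  — shift
  I6: { [S → / .] }  — reduce
  I7: { [S → ; .] }  — reduce
  I8: { [C → ; ; S .] }  — reduce
  I9: { [S → c .] }  — reduce
  I10: { [C → / - .] }  — reduce

Every state is either a pure shift/goto state or contains exactly one complete item and nothing to shift — no conflicts. The grammar is LR(0).

Answer: Yes, the grammar is LR(0)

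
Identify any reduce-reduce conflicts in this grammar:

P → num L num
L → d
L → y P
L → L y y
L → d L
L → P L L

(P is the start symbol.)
No reduce-reduce conflicts

A reduce-reduce conflict occurs when an LR(0) state has two complete items [A → α .] and [B → β .] — both call for a reduction, and with no lookahead the parser cannot choose between them.

Augment with P' → P and build the canonical LR(0) collection (I0 = CLOSURE({[P' → . P]}), then GOTO on every symbol after a dot until no new states appear). It has 15 states:
  I0: { [P → . num L num], [P' → . P] }  — shift
  I1: { [P' → P .] }  — accept
  I2: { [L → . L y y], [L → . P L L], [L → . d L], [L → . d], [L → . y P], [P → . num L num], [P → num . L num] }  — shift
  I3: { [L → L . y y], [P → num L . num] }  — shift
  I4: { [L → . L y y], [L → . P L L], [L → . d L], [L → . d], [L → . y P], [L → P . L L], [P → . num L num] }  — shift
  I5: { [L → . L y y], [L → . P L L], [L → . d L], [L → . d], [L → . y P], [L → d . L], [L → d .], [P → . num L num] }  — shift, reduce
  I6: { [L → y . P], [P → . num L num] }  — shift
  I7: { [L → y P .] }  — reduce
  I8: { [L → L . y y], [L → d L .] }  — shift, reduce
  I9: { [L → L y . y] }  — shift
  I10: { [L → L y y .] }  — reduce
  I11: { [L → . L y y], [L → . P L L], [L → . d L], [L → . d], [L → . y P], [L → L . y y], [L → P L . L], [P → . num L num] }  — shift
  I12: { [L → L . y y], [L → P L L .] }  — shift, reduce
  I13: { [L → L y . y], [L → y . P], [P → . num L num] }  — shift
  I14: { [P → num L num .] }  — reduce

No state contains more than one complete item.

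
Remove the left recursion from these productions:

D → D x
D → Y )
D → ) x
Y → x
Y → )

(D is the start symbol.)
D is directly left-recursive. The standard transformation for
  A → A α₁ | ... | A α_m | β₁ | ... | β_n
is
  A  → β₁ A' | ... | β_n A'
  A' → α₁ A' | ... | α_m A' | ε

D → Y ) becomes D → Y ) D'
D → ) x becomes D → ) x D'
D → D x becomes D' → x D'
Add D' → ε

Productions for other non-terminals are unchanged:
  Y → x
  Y → )

Resulting grammar:
D → Y ) D'
D → ) x D'
D' → x D'
D' → ε
Y → x
Y → )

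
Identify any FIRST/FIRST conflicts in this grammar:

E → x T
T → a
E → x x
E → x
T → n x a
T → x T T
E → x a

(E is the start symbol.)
Yes. E → x T / E → x x on { 'x' }; E → x T / E → x on { 'x' }; E → x T / E → x a on { 'x' }; E → x x / E → x on { 'x' }; E → x x / E → x a on { 'x' }; E → x / E → x a on { 'x' }

Productions for E:
  E → x T: FIRST = { 'x' }
  E → x x: FIRST = { 'x' }
  E → x: FIRST = { 'x' }
  E → x a: FIRST = { 'x' }
Productions for T:
  T → a: FIRST = { 'a' }
  T → n x a: FIRST = { 'n' }
  T → x T T: FIRST = { 'x' }

Conflict for E: E → x T and E → x x
  Overlap: { 'x' }
Conflict for E: E → x T and E → x
  Overlap: { 'x' }
Conflict for E: E → x T and E → x a
  Overlap: { 'x' }
Conflict for E: E → x x and E → x
  Overlap: { 'x' }
Conflict for E: E → x x and E → x a
  Overlap: { 'x' }
Conflict for E: E → x and E → x a
  Overlap: { 'x' }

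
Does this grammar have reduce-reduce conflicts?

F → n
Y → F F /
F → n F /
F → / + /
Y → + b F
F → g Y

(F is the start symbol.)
A reduce-reduce conflict occurs when an LR(0) state has two complete items [A → α .] and [B → β .] — both call for a reduction, and with no lookahead the parser cannot choose between them.

Augment with F' → F and build the canonical LR(0) collection (I0 = CLOSURE({[F' → . F]}), then GOTO on every symbol after a dot until no new states appear). It has 16 states:
  I0: { [F → . / + /], [F → . g Y], [F → . n F /], [F → . n], [F' → . F] }  — shift
  I1: { [F → / . + /] }  — shift
  I2: { [F' → F .] }  — accept
  I3: { [F → . / + /], [F → . g Y], [F → . n F /], [F → . n], [F → g . Y], [Y → . + b F], [Y → . F F /] }  — shift
  I4: { [F → . / + /], [F → . g Y], [F → . n F /], [F → . n], [F → n . F /], [F → n .] }  — shift, reduce
  I5: { [F → n F . /] }  — shift
  I6: { [F → n F / .] }  — reduce
  I7: { [Y → + . b F] }  — shift
  I8: { [F → . / + /], [F → . g Y], [F → . n F /], [F → . n], [Y → F . F /] }  — shift
  I9: { [F → g Y .] }  — reduce
  I10: { [Y → F F . /] }  — shift
  I11: { [Y → F F / .] }  — reduce
  I12: { [F → . / + /], [F → . g Y], [F → . n F /], [F → . n], [Y → + b . F] }  — shift
  I13: { [Y → + b F .] }  — reduce
  I14: { [F → / + . /] }  — shift
  I15: { [F → / + / .] }  — reduce

No state contains more than one complete item.

Answer: No reduce-reduce conflicts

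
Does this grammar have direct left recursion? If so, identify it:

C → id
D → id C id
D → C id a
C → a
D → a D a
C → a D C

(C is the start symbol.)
No direct left recursion

Direct left recursion occurs when N → N α for some non-terminal N (the right-hand side begins with the left-hand side itself).

C → id: starts with id
D → id C id: starts with id
D → C id a: starts with C
C → a: starts with a
D → a D a: starts with a
C → a D C: starts with a

No direct left recursion found.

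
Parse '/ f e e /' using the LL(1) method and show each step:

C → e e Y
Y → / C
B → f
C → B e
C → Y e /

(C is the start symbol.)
Stack is shown with the top on the left.

Stack      Input        Action
------------------------------
C $        / f e e / $  output C → Y e /
Y e / $    / f e e / $  output Y → / C
/ C e / $  / f e e / $  match '/'
C e / $    f e e / $    output C → B e
B e e / $  f e e / $    output B → f
f e e / $  f e e / $    match 'f'
e e / $    e e / $      match 'e'
e / $      e / $        match 'e'
/ $        / $          match '/'
$          $            accept

The string is accepted.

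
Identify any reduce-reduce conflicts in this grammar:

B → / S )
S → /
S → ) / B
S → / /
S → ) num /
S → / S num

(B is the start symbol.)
Yes — I7: [S → / .] vs [S → / / .]

A reduce-reduce conflict occurs when an LR(0) state has two complete items [A → α .] and [B → β .] — both call for a reduction, and with no lookahead the parser cannot choose between them.

Augment with B' → B and build the canonical LR(0) collection (I0 = CLOSURE({[B' → . B]}), then GOTO on every symbol after a dot until no new states appear). It has 14 states:
  I0: { [B → . / S )], [B' → . B] }  — shift
  I1: { [B → / . S )], [S → . ) / B], [S → . ) num /], [S → . / /], [S → . / S num], [S → . /] }  — shift
  I2: { [B' → B .] }  — accept
  I3: { [S → ) . / B], [S → ) . num /] }  — shift
  I4: { [S → . ) / B], [S → . ) num /], [S → . / /], [S → . / S num], [S → . /], [S → / . /], [S → / . S num], [S → / .] }  — shift, reduce
  I5: { [B → / S . )] }  — shift
  I6: { [B → / S ) .] }  — reduce
  I7: { [S → . ) / B], [S → . ) num /], [S → . / /], [S → . / S num], [S → . /], [S → / . /], [S → / . S num], [S → / .], [S → / / .] }  — shift, 2 reduces
  I8: { [S → / S . num] }  — shift
  I9: { [S → / S num .] }  — reduce
  I10: { [B → . / S )], [S → ) / . B] }  — shift
  I11: { [S → ) num . /] }  — shift
  I12: { [S → ) num / .] }  — reduce
  I13: { [S → ) / B .] }  — reduce

I7 contains complete items [S → / .], [S → / / .] — reduce-reduce conflict.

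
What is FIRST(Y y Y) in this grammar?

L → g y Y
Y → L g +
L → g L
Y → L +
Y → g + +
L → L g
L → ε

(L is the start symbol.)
FIRST sets of the non-terminals involved (from the grammar, by fixed-point iteration):
  FIRST(Y) = { '+', 'g' }

To compute FIRST(Y y Y), process the symbols left to right:
Symbol Y is a non-terminal. Add FIRST(Y) \ {ε} = { '+', 'g' }
Y is not nullable (ε ∉ FIRST(Y)), so stop here.
FIRST(Y y Y) = { '+', 'g' }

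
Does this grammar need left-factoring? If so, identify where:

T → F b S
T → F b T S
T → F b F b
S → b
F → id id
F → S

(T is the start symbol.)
Yes, T has productions with common prefix 'F b'

Left-factoring is needed when two productions for the same non-terminal
share a common prefix on the right-hand side.

Productions for T:
  T → F b S
  T → F b T S
  T → F b F b
Productions for F:
  F → id id
  F → S

Found common prefix 'F b' in productions for T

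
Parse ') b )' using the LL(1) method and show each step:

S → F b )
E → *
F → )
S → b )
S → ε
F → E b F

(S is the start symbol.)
LL(1) parsing maintains a stack (initially the start symbol over $) and the input. At each step: if the stack top is a terminal, match it against the current input token; if it is a non-terminal N, replace it with the RHS of M[N, lookahead] (the unique production whose predict set contains the lookahead).

Stack is shown with the top on the left.

Stack    Input    Action
------------------------
S $      ) b ) $  output S → F b )
F b ) $  ) b ) $  output F → )
) b ) $  ) b ) $  match ')'
b ) $    b ) $    match 'b'
) $      ) $      match ')'
$        $        accept

The string is accepted.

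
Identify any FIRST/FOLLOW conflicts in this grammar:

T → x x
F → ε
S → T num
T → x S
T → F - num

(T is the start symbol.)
A FIRST/FOLLOW conflict occurs when a non-terminal N has a nullable alternative N → β (β ⇒* ε) and another alternative N → α with FIRST(α) ∩ FOLLOW(N) ≠ ∅: on such a lookahead the parser cannot decide between expanding α and letting N vanish via β.

Nullable non-terminals: F.
F has a nullable alternative but only one production, so nothing to check.

S, T have no nullable alternative, so no FIRST/FOLLOW check is needed there.

No FIRST/FOLLOW conflicts found.

Answer: No FIRST/FOLLOW conflicts.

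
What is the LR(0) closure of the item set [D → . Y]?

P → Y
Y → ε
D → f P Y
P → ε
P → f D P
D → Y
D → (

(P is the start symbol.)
Start with: [D → . Y]
  [D → . Y] has the dot before Y: add [Y → .]
No further items can be added.

CLOSURE = { [D → . Y], [Y → .] }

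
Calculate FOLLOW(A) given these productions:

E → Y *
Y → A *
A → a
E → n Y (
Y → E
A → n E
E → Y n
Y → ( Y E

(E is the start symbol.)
To compute FOLLOW(A), find every occurrence of A on a right-hand side N → α A β: add FIRST(β) \ {ε}, and if β is empty or nullable also add FOLLOW(N). Iterate to a fixed point.

In Y → A *: A is followed by '*', add FIRST('*') \ {ε} = { '*' }

Taking the union: FOLLOW(A) = { '*' }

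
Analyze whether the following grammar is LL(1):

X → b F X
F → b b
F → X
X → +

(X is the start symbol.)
No. Predict set conflict for F: { 'b' }

A grammar is LL(1) if for each non-terminal N with multiple productions, the predict sets of those productions are pairwise disjoint, where PREDICT(N → α) = (FIRST(α) \ {ε}) ∪ (FOLLOW(N) if α ⇒* ε).

Relevant sets:
  FIRST(X) = { '+', 'b' }

For X:
  PREDICT(X → b F X) = { 'b' }
  PREDICT(X → '+') = { '+' }
For F:
  PREDICT(F → b b) = { 'b' }
  PREDICT(F → X) = { '+', 'b' }

Conflict found: Predict set conflict for F: { 'b' }
The grammar is NOT LL(1).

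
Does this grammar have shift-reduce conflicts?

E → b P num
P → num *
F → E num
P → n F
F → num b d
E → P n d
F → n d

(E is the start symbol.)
No shift-reduce conflicts

A shift-reduce conflict occurs when an LR(0) state has both:
  - a complete (reduce) item [A → α .] (dot at the end), and
  - a shift item [B → β . c γ] (dot before a terminal).

Augment with E' → E and build the canonical LR(0) collection (I0 = CLOSURE({[E' → . E]}), then GOTO on every symbol after a dot until no new states appear). It has 19 states:
  I0: { [E → . P n d], [E → . b P num], [E' → . E], [P → . n F], [P → . num *] }  — shift
  I1: { [E' → E .] }  — accept
  I2: { [E → P . n d] }  — shift
  I3: { [E → b . P num], [P → . n F], [P → . num *] }  — shift
  I4: { [E → . P n d], [E → . b P num], [F → . E num], [F → . n d], [F → . num b d], [P → . n F], [P → . num *], [P → n . F] }  — shift
  I5: { [P → num . *] }  — shift
  I6: { [P → num * .] }  — reduce
  I7: { [F → E . num] }  — shift
  I8: { [P → n F .] }  — reduce
  I9: { [E → . P n d], [E → . b P num], [F → . E num], [F → . n d], [F → . num b d], [F → n . d], [P → . n F], [P → . num *], [P → n . F] }  — shift
  I10: { [F → num . b d], [P → num . *] }  — shift
  I11: { [F → num b . d] }  — shift
  I12: { [F → num b d .] }  — reduce
  I13: { [F → n d .] }  — reduce
  I14: { [F → E num .] }  — reduce
  I15: { [E → b P . num] }  — shift
  I16: { [E → b P num .] }  — reduce
  I17: { [E → P n . d] }  — shift
  I18: { [E → P n d .] }  — reduce

No state contains both a complete item and a shift item.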